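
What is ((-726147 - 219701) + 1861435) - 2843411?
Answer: -1927824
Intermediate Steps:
((-726147 - 219701) + 1861435) - 2843411 = (-945848 + 1861435) - 2843411 = 915587 - 2843411 = -1927824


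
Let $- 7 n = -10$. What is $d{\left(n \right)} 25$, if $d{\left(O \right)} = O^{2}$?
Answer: $\frac{2500}{49} \approx 51.02$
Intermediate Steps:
$n = \frac{10}{7}$ ($n = \left(- \frac{1}{7}\right) \left(-10\right) = \frac{10}{7} \approx 1.4286$)
$d{\left(n \right)} 25 = \left(\frac{10}{7}\right)^{2} \cdot 25 = \frac{100}{49} \cdot 25 = \frac{2500}{49}$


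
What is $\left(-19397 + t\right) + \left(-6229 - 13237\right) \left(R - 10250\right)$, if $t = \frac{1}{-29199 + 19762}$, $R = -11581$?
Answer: $\frac{4010185666012}{9437} \approx 4.2494 \cdot 10^{8}$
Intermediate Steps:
$t = - \frac{1}{9437}$ ($t = \frac{1}{-9437} = - \frac{1}{9437} \approx -0.00010597$)
$\left(-19397 + t\right) + \left(-6229 - 13237\right) \left(R - 10250\right) = \left(-19397 - \frac{1}{9437}\right) + \left(-6229 - 13237\right) \left(-11581 - 10250\right) = - \frac{183049490}{9437} - -424962246 = - \frac{183049490}{9437} + 424962246 = \frac{4010185666012}{9437}$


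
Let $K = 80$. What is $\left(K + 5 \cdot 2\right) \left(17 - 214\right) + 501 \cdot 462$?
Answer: $213732$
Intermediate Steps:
$\left(K + 5 \cdot 2\right) \left(17 - 214\right) + 501 \cdot 462 = \left(80 + 5 \cdot 2\right) \left(17 - 214\right) + 501 \cdot 462 = \left(80 + 10\right) \left(-197\right) + 231462 = 90 \left(-197\right) + 231462 = -17730 + 231462 = 213732$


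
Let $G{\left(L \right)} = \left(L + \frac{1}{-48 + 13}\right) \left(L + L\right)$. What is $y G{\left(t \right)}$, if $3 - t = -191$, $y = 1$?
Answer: $\frac{2634132}{35} \approx 75261.0$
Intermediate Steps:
$t = 194$ ($t = 3 - -191 = 3 + 191 = 194$)
$G{\left(L \right)} = 2 L \left(- \frac{1}{35} + L\right)$ ($G{\left(L \right)} = \left(L + \frac{1}{-35}\right) 2 L = \left(L - \frac{1}{35}\right) 2 L = \left(- \frac{1}{35} + L\right) 2 L = 2 L \left(- \frac{1}{35} + L\right)$)
$y G{\left(t \right)} = 1 \cdot \frac{2}{35} \cdot 194 \left(-1 + 35 \cdot 194\right) = 1 \cdot \frac{2}{35} \cdot 194 \left(-1 + 6790\right) = 1 \cdot \frac{2}{35} \cdot 194 \cdot 6789 = 1 \cdot \frac{2634132}{35} = \frac{2634132}{35}$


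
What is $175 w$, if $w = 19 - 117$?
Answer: $-17150$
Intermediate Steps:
$w = -98$
$175 w = 175 \left(-98\right) = -17150$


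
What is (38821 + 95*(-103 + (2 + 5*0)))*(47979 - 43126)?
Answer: 141833778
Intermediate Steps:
(38821 + 95*(-103 + (2 + 5*0)))*(47979 - 43126) = (38821 + 95*(-103 + (2 + 0)))*4853 = (38821 + 95*(-103 + 2))*4853 = (38821 + 95*(-101))*4853 = (38821 - 9595)*4853 = 29226*4853 = 141833778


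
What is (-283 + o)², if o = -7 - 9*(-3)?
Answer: 69169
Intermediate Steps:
o = 20 (o = -7 + 27 = 20)
(-283 + o)² = (-283 + 20)² = (-263)² = 69169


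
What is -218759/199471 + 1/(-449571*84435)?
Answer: -8303988251414686/7571824887013335 ≈ -1.0967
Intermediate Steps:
-218759/199471 + 1/(-449571*84435) = -218759*1/199471 - 1/449571*1/84435 = -218759/199471 - 1/37959527385 = -8303988251414686/7571824887013335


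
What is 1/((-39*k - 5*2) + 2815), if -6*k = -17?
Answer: 2/5389 ≈ 0.00037113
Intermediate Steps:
k = 17/6 (k = -⅙*(-17) = 17/6 ≈ 2.8333)
1/((-39*k - 5*2) + 2815) = 1/((-39*17/6 - 5*2) + 2815) = 1/((-221/2 - 10) + 2815) = 1/(-241/2 + 2815) = 1/(5389/2) = 2/5389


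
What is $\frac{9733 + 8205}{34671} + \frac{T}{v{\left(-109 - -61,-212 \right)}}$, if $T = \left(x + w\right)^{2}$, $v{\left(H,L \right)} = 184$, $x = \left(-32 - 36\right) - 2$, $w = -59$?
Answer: $\frac{580260703}{6379464} \approx 90.958$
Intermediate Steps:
$x = -70$ ($x = -68 - 2 = -70$)
$T = 16641$ ($T = \left(-70 - 59\right)^{2} = \left(-129\right)^{2} = 16641$)
$\frac{9733 + 8205}{34671} + \frac{T}{v{\left(-109 - -61,-212 \right)}} = \frac{9733 + 8205}{34671} + \frac{16641}{184} = 17938 \cdot \frac{1}{34671} + 16641 \cdot \frac{1}{184} = \frac{17938}{34671} + \frac{16641}{184} = \frac{580260703}{6379464}$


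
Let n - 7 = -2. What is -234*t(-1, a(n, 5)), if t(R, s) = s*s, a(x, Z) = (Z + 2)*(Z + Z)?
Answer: -1146600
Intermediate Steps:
n = 5 (n = 7 - 2 = 5)
a(x, Z) = 2*Z*(2 + Z) (a(x, Z) = (2 + Z)*(2*Z) = 2*Z*(2 + Z))
t(R, s) = s²
-234*t(-1, a(n, 5)) = -234*100*(2 + 5)² = -234*(2*5*7)² = -234*70² = -234*4900 = -1146600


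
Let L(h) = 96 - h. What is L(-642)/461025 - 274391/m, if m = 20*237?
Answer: -937019353/16187100 ≈ -57.887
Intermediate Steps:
m = 4740
L(-642)/461025 - 274391/m = (96 - 1*(-642))/461025 - 274391/4740 = (96 + 642)*(1/461025) - 274391*1/4740 = 738*(1/461025) - 274391/4740 = 82/51225 - 274391/4740 = -937019353/16187100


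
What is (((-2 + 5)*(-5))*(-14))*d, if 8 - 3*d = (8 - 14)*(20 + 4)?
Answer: 10640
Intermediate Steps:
d = 152/3 (d = 8/3 - (8 - 14)*(20 + 4)/3 = 8/3 - (-2)*24 = 8/3 - 1/3*(-144) = 8/3 + 48 = 152/3 ≈ 50.667)
(((-2 + 5)*(-5))*(-14))*d = (((-2 + 5)*(-5))*(-14))*(152/3) = ((3*(-5))*(-14))*(152/3) = -15*(-14)*(152/3) = 210*(152/3) = 10640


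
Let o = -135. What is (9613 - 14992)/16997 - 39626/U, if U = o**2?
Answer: -771555397/309770325 ≈ -2.4907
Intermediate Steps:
U = 18225 (U = (-135)**2 = 18225)
(9613 - 14992)/16997 - 39626/U = (9613 - 14992)/16997 - 39626/18225 = -5379*1/16997 - 39626*1/18225 = -5379/16997 - 39626/18225 = -771555397/309770325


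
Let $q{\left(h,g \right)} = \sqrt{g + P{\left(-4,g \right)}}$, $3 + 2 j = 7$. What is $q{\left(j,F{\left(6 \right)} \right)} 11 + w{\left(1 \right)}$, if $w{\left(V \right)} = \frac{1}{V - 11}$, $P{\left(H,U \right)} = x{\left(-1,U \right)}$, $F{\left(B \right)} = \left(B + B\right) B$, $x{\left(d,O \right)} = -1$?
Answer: $- \frac{1}{10} + 11 \sqrt{71} \approx 92.588$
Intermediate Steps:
$j = 2$ ($j = - \frac{3}{2} + \frac{1}{2} \cdot 7 = - \frac{3}{2} + \frac{7}{2} = 2$)
$F{\left(B \right)} = 2 B^{2}$ ($F{\left(B \right)} = 2 B B = 2 B^{2}$)
$P{\left(H,U \right)} = -1$
$q{\left(h,g \right)} = \sqrt{-1 + g}$ ($q{\left(h,g \right)} = \sqrt{g - 1} = \sqrt{-1 + g}$)
$w{\left(V \right)} = \frac{1}{-11 + V}$
$q{\left(j,F{\left(6 \right)} \right)} 11 + w{\left(1 \right)} = \sqrt{-1 + 2 \cdot 6^{2}} \cdot 11 + \frac{1}{-11 + 1} = \sqrt{-1 + 2 \cdot 36} \cdot 11 + \frac{1}{-10} = \sqrt{-1 + 72} \cdot 11 - \frac{1}{10} = \sqrt{71} \cdot 11 - \frac{1}{10} = 11 \sqrt{71} - \frac{1}{10} = - \frac{1}{10} + 11 \sqrt{71}$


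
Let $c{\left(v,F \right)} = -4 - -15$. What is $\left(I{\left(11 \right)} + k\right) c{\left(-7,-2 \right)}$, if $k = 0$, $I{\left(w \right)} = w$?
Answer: $121$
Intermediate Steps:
$c{\left(v,F \right)} = 11$ ($c{\left(v,F \right)} = -4 + 15 = 11$)
$\left(I{\left(11 \right)} + k\right) c{\left(-7,-2 \right)} = \left(11 + 0\right) 11 = 11 \cdot 11 = 121$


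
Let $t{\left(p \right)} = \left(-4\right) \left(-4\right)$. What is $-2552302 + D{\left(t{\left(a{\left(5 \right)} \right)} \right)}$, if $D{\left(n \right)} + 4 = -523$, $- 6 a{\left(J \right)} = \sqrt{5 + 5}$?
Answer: $-2552829$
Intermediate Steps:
$a{\left(J \right)} = - \frac{\sqrt{10}}{6}$ ($a{\left(J \right)} = - \frac{\sqrt{5 + 5}}{6} = - \frac{\sqrt{10}}{6}$)
$t{\left(p \right)} = 16$
$D{\left(n \right)} = -527$ ($D{\left(n \right)} = -4 - 523 = -527$)
$-2552302 + D{\left(t{\left(a{\left(5 \right)} \right)} \right)} = -2552302 - 527 = -2552829$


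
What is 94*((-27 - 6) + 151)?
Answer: 11092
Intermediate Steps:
94*((-27 - 6) + 151) = 94*(-33 + 151) = 94*118 = 11092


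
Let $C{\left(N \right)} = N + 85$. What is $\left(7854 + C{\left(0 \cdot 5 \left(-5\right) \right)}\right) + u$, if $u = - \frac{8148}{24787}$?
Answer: $\frac{28110835}{3541} \approx 7938.7$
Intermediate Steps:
$C{\left(N \right)} = 85 + N$
$u = - \frac{1164}{3541}$ ($u = \left(-8148\right) \frac{1}{24787} = - \frac{1164}{3541} \approx -0.32872$)
$\left(7854 + C{\left(0 \cdot 5 \left(-5\right) \right)}\right) + u = \left(7854 + \left(85 + 0 \cdot 5 \left(-5\right)\right)\right) - \frac{1164}{3541} = \left(7854 + \left(85 + 0 \left(-5\right)\right)\right) - \frac{1164}{3541} = \left(7854 + \left(85 + 0\right)\right) - \frac{1164}{3541} = \left(7854 + 85\right) - \frac{1164}{3541} = 7939 - \frac{1164}{3541} = \frac{28110835}{3541}$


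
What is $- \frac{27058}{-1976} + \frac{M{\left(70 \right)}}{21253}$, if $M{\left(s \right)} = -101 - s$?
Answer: $\frac{287362889}{20997964} \approx 13.685$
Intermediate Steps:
$- \frac{27058}{-1976} + \frac{M{\left(70 \right)}}{21253} = - \frac{27058}{-1976} + \frac{-101 - 70}{21253} = \left(-27058\right) \left(- \frac{1}{1976}\right) + \left(-101 - 70\right) \frac{1}{21253} = \frac{13529}{988} - \frac{171}{21253} = \frac{287362889}{20997964}$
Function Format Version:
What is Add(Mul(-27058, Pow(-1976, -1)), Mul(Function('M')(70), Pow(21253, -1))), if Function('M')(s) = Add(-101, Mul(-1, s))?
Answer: Rational(287362889, 20997964) ≈ 13.685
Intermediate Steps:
Add(Mul(-27058, Pow(-1976, -1)), Mul(Function('M')(70), Pow(21253, -1))) = Add(Mul(-27058, Pow(-1976, -1)), Mul(Add(-101, Mul(-1, 70)), Pow(21253, -1))) = Add(Mul(-27058, Rational(-1, 1976)), Mul(Add(-101, -70), Rational(1, 21253))) = Add(Rational(13529, 988), Mul(-171, Rational(1, 21253))) = Add(Rational(13529, 988), Rational(-171, 21253)) = Rational(287362889, 20997964)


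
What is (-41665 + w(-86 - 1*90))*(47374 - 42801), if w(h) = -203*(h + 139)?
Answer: -156186242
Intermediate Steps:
w(h) = -28217 - 203*h (w(h) = -203*(139 + h) = -28217 - 203*h)
(-41665 + w(-86 - 1*90))*(47374 - 42801) = (-41665 + (-28217 - 203*(-86 - 1*90)))*(47374 - 42801) = (-41665 + (-28217 - 203*(-86 - 90)))*4573 = (-41665 + (-28217 - 203*(-176)))*4573 = (-41665 + (-28217 + 35728))*4573 = (-41665 + 7511)*4573 = -34154*4573 = -156186242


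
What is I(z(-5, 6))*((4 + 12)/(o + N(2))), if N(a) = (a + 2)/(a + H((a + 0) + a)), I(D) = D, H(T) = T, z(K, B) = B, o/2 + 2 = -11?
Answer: -72/19 ≈ -3.7895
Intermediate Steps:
o = -26 (o = -4 + 2*(-11) = -4 - 22 = -26)
N(a) = (2 + a)/(3*a) (N(a) = (a + 2)/(a + ((a + 0) + a)) = (2 + a)/(a + (a + a)) = (2 + a)/(a + 2*a) = (2 + a)/((3*a)) = (2 + a)*(1/(3*a)) = (2 + a)/(3*a))
I(z(-5, 6))*((4 + 12)/(o + N(2))) = 6*((4 + 12)/(-26 + (1/3)*(2 + 2)/2)) = 6*(16/(-26 + (1/3)*(1/2)*4)) = 6*(16/(-26 + 2/3)) = 6*(16/(-76/3)) = 6*(16*(-3/76)) = 6*(-12/19) = -72/19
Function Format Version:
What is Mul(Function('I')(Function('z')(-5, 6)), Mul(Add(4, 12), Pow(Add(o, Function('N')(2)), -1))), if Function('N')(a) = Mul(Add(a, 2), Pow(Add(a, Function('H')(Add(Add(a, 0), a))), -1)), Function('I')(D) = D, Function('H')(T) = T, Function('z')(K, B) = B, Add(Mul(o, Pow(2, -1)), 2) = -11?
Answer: Rational(-72, 19) ≈ -3.7895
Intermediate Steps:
o = -26 (o = Add(-4, Mul(2, -11)) = Add(-4, -22) = -26)
Function('N')(a) = Mul(Rational(1, 3), Pow(a, -1), Add(2, a)) (Function('N')(a) = Mul(Add(a, 2), Pow(Add(a, Add(Add(a, 0), a)), -1)) = Mul(Add(2, a), Pow(Add(a, Add(a, a)), -1)) = Mul(Add(2, a), Pow(Add(a, Mul(2, a)), -1)) = Mul(Add(2, a), Pow(Mul(3, a), -1)) = Mul(Add(2, a), Mul(Rational(1, 3), Pow(a, -1))) = Mul(Rational(1, 3), Pow(a, -1), Add(2, a)))
Mul(Function('I')(Function('z')(-5, 6)), Mul(Add(4, 12), Pow(Add(o, Function('N')(2)), -1))) = Mul(6, Mul(Add(4, 12), Pow(Add(-26, Mul(Rational(1, 3), Pow(2, -1), Add(2, 2))), -1))) = Mul(6, Mul(16, Pow(Add(-26, Mul(Rational(1, 3), Rational(1, 2), 4)), -1))) = Mul(6, Mul(16, Pow(Add(-26, Rational(2, 3)), -1))) = Mul(6, Mul(16, Pow(Rational(-76, 3), -1))) = Mul(6, Mul(16, Rational(-3, 76))) = Mul(6, Rational(-12, 19)) = Rational(-72, 19)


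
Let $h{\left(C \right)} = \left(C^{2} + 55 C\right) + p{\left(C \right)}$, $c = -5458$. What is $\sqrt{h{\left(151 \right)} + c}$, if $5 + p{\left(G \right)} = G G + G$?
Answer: $\sqrt{48595} \approx 220.44$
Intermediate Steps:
$p{\left(G \right)} = -5 + G + G^{2}$ ($p{\left(G \right)} = -5 + \left(G G + G\right) = -5 + \left(G^{2} + G\right) = -5 + \left(G + G^{2}\right) = -5 + G + G^{2}$)
$h{\left(C \right)} = -5 + 2 C^{2} + 56 C$ ($h{\left(C \right)} = \left(C^{2} + 55 C\right) + \left(-5 + C + C^{2}\right) = -5 + 2 C^{2} + 56 C$)
$\sqrt{h{\left(151 \right)} + c} = \sqrt{\left(-5 + 2 \cdot 151^{2} + 56 \cdot 151\right) - 5458} = \sqrt{\left(-5 + 2 \cdot 22801 + 8456\right) - 5458} = \sqrt{\left(-5 + 45602 + 8456\right) - 5458} = \sqrt{54053 - 5458} = \sqrt{48595}$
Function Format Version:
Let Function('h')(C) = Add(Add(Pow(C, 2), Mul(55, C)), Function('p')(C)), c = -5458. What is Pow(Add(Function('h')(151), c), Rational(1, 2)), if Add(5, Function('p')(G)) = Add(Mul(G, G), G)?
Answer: Pow(48595, Rational(1, 2)) ≈ 220.44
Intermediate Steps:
Function('p')(G) = Add(-5, G, Pow(G, 2)) (Function('p')(G) = Add(-5, Add(Mul(G, G), G)) = Add(-5, Add(Pow(G, 2), G)) = Add(-5, Add(G, Pow(G, 2))) = Add(-5, G, Pow(G, 2)))
Function('h')(C) = Add(-5, Mul(2, Pow(C, 2)), Mul(56, C)) (Function('h')(C) = Add(Add(Pow(C, 2), Mul(55, C)), Add(-5, C, Pow(C, 2))) = Add(-5, Mul(2, Pow(C, 2)), Mul(56, C)))
Pow(Add(Function('h')(151), c), Rational(1, 2)) = Pow(Add(Add(-5, Mul(2, Pow(151, 2)), Mul(56, 151)), -5458), Rational(1, 2)) = Pow(Add(Add(-5, Mul(2, 22801), 8456), -5458), Rational(1, 2)) = Pow(Add(Add(-5, 45602, 8456), -5458), Rational(1, 2)) = Pow(Add(54053, -5458), Rational(1, 2)) = Pow(48595, Rational(1, 2))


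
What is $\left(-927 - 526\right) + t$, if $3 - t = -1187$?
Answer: $-263$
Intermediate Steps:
$t = 1190$ ($t = 3 - -1187 = 3 + 1187 = 1190$)
$\left(-927 - 526\right) + t = \left(-927 - 526\right) + 1190 = -1453 + 1190 = -263$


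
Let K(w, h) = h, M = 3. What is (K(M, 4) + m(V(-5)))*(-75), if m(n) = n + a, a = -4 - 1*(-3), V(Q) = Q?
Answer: 150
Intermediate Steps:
a = -1 (a = -4 + 3 = -1)
m(n) = -1 + n (m(n) = n - 1 = -1 + n)
(K(M, 4) + m(V(-5)))*(-75) = (4 + (-1 - 5))*(-75) = (4 - 6)*(-75) = -2*(-75) = 150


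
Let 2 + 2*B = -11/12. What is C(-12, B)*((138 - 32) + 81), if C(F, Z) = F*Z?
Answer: 6545/2 ≈ 3272.5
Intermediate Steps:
B = -35/24 (B = -1 + (-11/12)/2 = -1 + (-11*1/12)/2 = -1 + (½)*(-11/12) = -1 - 11/24 = -35/24 ≈ -1.4583)
C(-12, B)*((138 - 32) + 81) = (-12*(-35/24))*((138 - 32) + 81) = 35*(106 + 81)/2 = (35/2)*187 = 6545/2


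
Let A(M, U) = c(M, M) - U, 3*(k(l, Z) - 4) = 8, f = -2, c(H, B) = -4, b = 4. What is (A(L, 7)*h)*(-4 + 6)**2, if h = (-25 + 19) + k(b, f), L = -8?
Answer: -88/3 ≈ -29.333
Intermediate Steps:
k(l, Z) = 20/3 (k(l, Z) = 4 + (1/3)*8 = 4 + 8/3 = 20/3)
A(M, U) = -4 - U
h = 2/3 (h = (-25 + 19) + 20/3 = -6 + 20/3 = 2/3 ≈ 0.66667)
(A(L, 7)*h)*(-4 + 6)**2 = ((-4 - 1*7)*(2/3))*(-4 + 6)**2 = ((-4 - 7)*(2/3))*2**2 = -11*2/3*4 = -22/3*4 = -88/3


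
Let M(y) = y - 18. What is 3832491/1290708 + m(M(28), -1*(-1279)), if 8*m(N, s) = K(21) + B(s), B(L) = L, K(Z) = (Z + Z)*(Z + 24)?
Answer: 343409465/860472 ≈ 399.09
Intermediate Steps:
M(y) = -18 + y
K(Z) = 2*Z*(24 + Z) (K(Z) = (2*Z)*(24 + Z) = 2*Z*(24 + Z))
m(N, s) = 945/4 + s/8 (m(N, s) = (2*21*(24 + 21) + s)/8 = (2*21*45 + s)/8 = (1890 + s)/8 = 945/4 + s/8)
3832491/1290708 + m(M(28), -1*(-1279)) = 3832491/1290708 + (945/4 + (-1*(-1279))/8) = 3832491*(1/1290708) + (945/4 + (⅛)*1279) = 1277497/430236 + (945/4 + 1279/8) = 1277497/430236 + 3169/8 = 343409465/860472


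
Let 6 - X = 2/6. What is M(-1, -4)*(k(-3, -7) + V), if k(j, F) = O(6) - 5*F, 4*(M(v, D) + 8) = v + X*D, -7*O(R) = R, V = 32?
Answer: -77321/84 ≈ -920.49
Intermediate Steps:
X = 17/3 (X = 6 - 2/6 = 6 - 1*⅓ = 6 - ⅓ = 17/3 ≈ 5.6667)
O(R) = -R/7
M(v, D) = -8 + v/4 + 17*D/12 (M(v, D) = -8 + (v + 17*D/3)/4 = -8 + (v/4 + 17*D/12) = -8 + v/4 + 17*D/12)
k(j, F) = -6/7 - 5*F (k(j, F) = -⅐*6 - 5*F = -6/7 - 5*F)
M(-1, -4)*(k(-3, -7) + V) = (-8 + (¼)*(-1) + (17/12)*(-4))*((-6/7 - 5*(-7)) + 32) = (-8 - ¼ - 17/3)*((-6/7 + 35) + 32) = -167*(239/7 + 32)/12 = -167/12*463/7 = -77321/84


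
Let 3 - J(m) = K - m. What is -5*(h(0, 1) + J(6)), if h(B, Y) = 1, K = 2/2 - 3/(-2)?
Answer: -75/2 ≈ -37.500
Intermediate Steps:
K = 5/2 (K = 2*(1/2) - 3*(-1/2) = 1 + 3/2 = 5/2 ≈ 2.5000)
J(m) = 1/2 + m (J(m) = 3 - (5/2 - m) = 3 + (-5/2 + m) = 1/2 + m)
-5*(h(0, 1) + J(6)) = -5*(1 + (1/2 + 6)) = -5*(1 + 13/2) = -5*15/2 = -75/2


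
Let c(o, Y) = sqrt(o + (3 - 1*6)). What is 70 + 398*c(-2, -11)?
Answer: 70 + 398*I*sqrt(5) ≈ 70.0 + 889.96*I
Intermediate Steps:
c(o, Y) = sqrt(-3 + o) (c(o, Y) = sqrt(o + (3 - 6)) = sqrt(o - 3) = sqrt(-3 + o))
70 + 398*c(-2, -11) = 70 + 398*sqrt(-3 - 2) = 70 + 398*sqrt(-5) = 70 + 398*(I*sqrt(5)) = 70 + 398*I*sqrt(5)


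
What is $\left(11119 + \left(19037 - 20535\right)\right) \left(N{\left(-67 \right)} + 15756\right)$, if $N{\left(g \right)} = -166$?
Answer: $149991390$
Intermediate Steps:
$\left(11119 + \left(19037 - 20535\right)\right) \left(N{\left(-67 \right)} + 15756\right) = \left(11119 + \left(19037 - 20535\right)\right) \left(-166 + 15756\right) = \left(11119 + \left(19037 - 20535\right)\right) 15590 = \left(11119 - 1498\right) 15590 = 9621 \cdot 15590 = 149991390$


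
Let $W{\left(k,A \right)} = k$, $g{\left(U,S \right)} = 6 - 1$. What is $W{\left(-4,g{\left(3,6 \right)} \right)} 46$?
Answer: $-184$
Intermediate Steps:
$g{\left(U,S \right)} = 5$
$W{\left(-4,g{\left(3,6 \right)} \right)} 46 = \left(-4\right) 46 = -184$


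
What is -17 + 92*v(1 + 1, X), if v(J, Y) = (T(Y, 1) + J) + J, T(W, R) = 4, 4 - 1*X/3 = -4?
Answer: 719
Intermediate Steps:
X = 24 (X = 12 - 3*(-4) = 12 + 12 = 24)
v(J, Y) = 4 + 2*J (v(J, Y) = (4 + J) + J = 4 + 2*J)
-17 + 92*v(1 + 1, X) = -17 + 92*(4 + 2*(1 + 1)) = -17 + 92*(4 + 2*2) = -17 + 92*(4 + 4) = -17 + 92*8 = -17 + 736 = 719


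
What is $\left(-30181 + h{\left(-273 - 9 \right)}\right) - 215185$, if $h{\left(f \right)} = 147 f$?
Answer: $-286820$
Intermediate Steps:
$\left(-30181 + h{\left(-273 - 9 \right)}\right) - 215185 = \left(-30181 + 147 \left(-273 - 9\right)\right) - 215185 = \left(-30181 + 147 \left(-282\right)\right) - 215185 = \left(-30181 - 41454\right) - 215185 = -71635 - 215185 = -286820$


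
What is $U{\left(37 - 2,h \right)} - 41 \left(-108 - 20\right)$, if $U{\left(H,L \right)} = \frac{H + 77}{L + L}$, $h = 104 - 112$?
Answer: $5241$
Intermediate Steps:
$h = -8$
$U{\left(H,L \right)} = \frac{77 + H}{2 L}$
$U{\left(37 - 2,h \right)} - 41 \left(-108 - 20\right) = \frac{77 + \left(37 - 2\right)}{2 \left(-8\right)} - 41 \left(-108 - 20\right) = \frac{1}{2} \left(- \frac{1}{8}\right) \left(77 + 35\right) - -5248 = \frac{1}{2} \left(- \frac{1}{8}\right) 112 + 5248 = -7 + 5248 = 5241$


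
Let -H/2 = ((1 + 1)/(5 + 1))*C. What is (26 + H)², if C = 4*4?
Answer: 2116/9 ≈ 235.11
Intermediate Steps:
C = 16
H = -32/3 (H = -2*(1 + 1)/(5 + 1)*16 = -2*2/6*16 = -2*2*(⅙)*16 = -2*16/3 = -32/3 ≈ -10.667)
(26 + H)² = (26 - 32/3)² = (46/3)² = 2116/9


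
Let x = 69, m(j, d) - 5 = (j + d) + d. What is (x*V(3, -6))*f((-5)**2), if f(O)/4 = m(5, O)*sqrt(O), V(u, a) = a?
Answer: -496800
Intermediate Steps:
m(j, d) = 5 + j + 2*d (m(j, d) = 5 + ((j + d) + d) = 5 + ((d + j) + d) = 5 + (j + 2*d) = 5 + j + 2*d)
f(O) = 4*sqrt(O)*(10 + 2*O) (f(O) = 4*((5 + 5 + 2*O)*sqrt(O)) = 4*((10 + 2*O)*sqrt(O)) = 4*(sqrt(O)*(10 + 2*O)) = 4*sqrt(O)*(10 + 2*O))
(x*V(3, -6))*f((-5)**2) = (69*(-6))*(8*sqrt((-5)**2)*(5 + (-5)**2)) = -3312*sqrt(25)*(5 + 25) = -3312*5*30 = -414*1200 = -496800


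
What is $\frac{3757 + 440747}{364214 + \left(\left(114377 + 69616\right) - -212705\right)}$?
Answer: $\frac{55563}{95114} \approx 0.58417$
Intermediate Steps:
$\frac{3757 + 440747}{364214 + \left(\left(114377 + 69616\right) - -212705\right)} = \frac{444504}{364214 + \left(183993 + 212705\right)} = \frac{444504}{364214 + 396698} = \frac{444504}{760912} = 444504 \cdot \frac{1}{760912} = \frac{55563}{95114}$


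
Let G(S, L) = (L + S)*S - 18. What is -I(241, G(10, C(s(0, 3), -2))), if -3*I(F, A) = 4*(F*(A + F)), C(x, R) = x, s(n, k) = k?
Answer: 340292/3 ≈ 1.1343e+5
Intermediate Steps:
G(S, L) = -18 + S*(L + S) (G(S, L) = S*(L + S) - 18 = -18 + S*(L + S))
I(F, A) = -4*F*(A + F)/3
-I(241, G(10, C(s(0, 3), -2))) = -(-4)*241*((-18 + 10² + 3*10) + 241)/3 = -(-4)*241*((-18 + 100 + 30) + 241)/3 = -(-4)*241*(112 + 241)/3 = -(-4)*241*353/3 = -1*(-340292/3) = 340292/3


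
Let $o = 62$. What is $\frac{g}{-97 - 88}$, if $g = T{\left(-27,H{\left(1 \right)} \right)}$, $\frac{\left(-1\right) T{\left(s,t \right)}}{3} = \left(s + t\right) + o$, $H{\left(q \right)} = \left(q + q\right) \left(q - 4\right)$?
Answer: $\frac{87}{185} \approx 0.47027$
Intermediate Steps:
$H{\left(q \right)} = 2 q \left(-4 + q\right)$
$T{\left(s,t \right)} = -186 - 3 s - 3 t$ ($T{\left(s,t \right)} = - 3 \left(\left(s + t\right) + 62\right) = - 3 \left(62 + s + t\right) = -186 - 3 s - 3 t$)
$g = -87$ ($g = -186 - -81 - 3 \cdot 2 \cdot 1 \left(-4 + 1\right) = -186 + 81 - 3 \cdot 2 \cdot 1 \left(-3\right) = -186 + 81 - -18 = -186 + 81 + 18 = -87$)
$\frac{g}{-97 - 88} = - \frac{87}{-97 - 88} = - \frac{87}{-185} = \left(-87\right) \left(- \frac{1}{185}\right) = \frac{87}{185}$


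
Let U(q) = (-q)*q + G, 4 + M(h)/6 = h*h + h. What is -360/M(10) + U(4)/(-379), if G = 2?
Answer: -10628/20087 ≈ -0.52910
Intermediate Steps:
M(h) = -24 + 6*h + 6*h² (M(h) = -24 + 6*(h*h + h) = -24 + 6*(h² + h) = -24 + 6*(h + h²) = -24 + (6*h + 6*h²) = -24 + 6*h + 6*h²)
U(q) = 2 - q² (U(q) = (-q)*q + 2 = -q² + 2 = 2 - q²)
-360/M(10) + U(4)/(-379) = -360/(-24 + 6*10 + 6*10²) + (2 - 1*4²)/(-379) = -360/(-24 + 60 + 6*100) + (2 - 1*16)*(-1/379) = -360/(-24 + 60 + 600) + (2 - 16)*(-1/379) = -360/636 - 14*(-1/379) = -360*1/636 + 14/379 = -30/53 + 14/379 = -10628/20087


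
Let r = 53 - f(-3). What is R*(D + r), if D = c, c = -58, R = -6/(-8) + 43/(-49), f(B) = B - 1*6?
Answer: -25/49 ≈ -0.51020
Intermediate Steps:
f(B) = -6 + B (f(B) = B - 6 = -6 + B)
R = -25/196 (R = -6*(-⅛) + 43*(-1/49) = ¾ - 43/49 = -25/196 ≈ -0.12755)
r = 62 (r = 53 - (-6 - 3) = 53 - 1*(-9) = 53 + 9 = 62)
D = -58
R*(D + r) = -25*(-58 + 62)/196 = -25/196*4 = -25/49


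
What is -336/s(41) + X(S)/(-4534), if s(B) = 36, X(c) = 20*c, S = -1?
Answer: -63446/6801 ≈ -9.3289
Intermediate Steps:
-336/s(41) + X(S)/(-4534) = -336/36 + (20*(-1))/(-4534) = -336*1/36 - 20*(-1/4534) = -28/3 + 10/2267 = -63446/6801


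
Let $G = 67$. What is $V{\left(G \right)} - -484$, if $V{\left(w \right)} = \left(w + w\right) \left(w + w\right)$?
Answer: $18440$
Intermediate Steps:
$V{\left(w \right)} = 4 w^{2}$ ($V{\left(w \right)} = 2 w 2 w = 4 w^{2}$)
$V{\left(G \right)} - -484 = 4 \cdot 67^{2} - -484 = 4 \cdot 4489 + 484 = 17956 + 484 = 18440$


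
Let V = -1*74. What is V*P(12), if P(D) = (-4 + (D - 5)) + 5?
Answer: -592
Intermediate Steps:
V = -74
P(D) = -4 + D (P(D) = (-4 + (-5 + D)) + 5 = (-9 + D) + 5 = -4 + D)
V*P(12) = -74*(-4 + 12) = -74*8 = -592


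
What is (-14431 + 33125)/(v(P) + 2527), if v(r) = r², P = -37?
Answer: 9347/1948 ≈ 4.7983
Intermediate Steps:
(-14431 + 33125)/(v(P) + 2527) = (-14431 + 33125)/((-37)² + 2527) = 18694/(1369 + 2527) = 18694/3896 = 18694*(1/3896) = 9347/1948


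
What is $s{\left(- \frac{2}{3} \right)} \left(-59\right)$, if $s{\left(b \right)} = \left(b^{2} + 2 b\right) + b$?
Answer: $\frac{826}{9} \approx 91.778$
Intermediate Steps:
$s{\left(b \right)} = b^{2} + 3 b$
$s{\left(- \frac{2}{3} \right)} \left(-59\right) = - \frac{2}{3} \left(3 - \frac{2}{3}\right) \left(-59\right) = \left(-2\right) \frac{1}{3} \left(3 - \frac{2}{3}\right) \left(-59\right) = - \frac{2 \left(3 - \frac{2}{3}\right)}{3} \left(-59\right) = \left(- \frac{2}{3}\right) \frac{7}{3} \left(-59\right) = \left(- \frac{14}{9}\right) \left(-59\right) = \frac{826}{9}$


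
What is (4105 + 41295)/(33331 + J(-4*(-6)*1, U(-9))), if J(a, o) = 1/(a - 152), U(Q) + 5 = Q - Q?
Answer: 5811200/4266367 ≈ 1.3621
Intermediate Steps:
U(Q) = -5 (U(Q) = -5 + (Q - Q) = -5 + 0 = -5)
J(a, o) = 1/(-152 + a)
(4105 + 41295)/(33331 + J(-4*(-6)*1, U(-9))) = (4105 + 41295)/(33331 + 1/(-152 - 4*(-6)*1)) = 45400/(33331 + 1/(-152 + 24*1)) = 45400/(33331 + 1/(-152 + 24)) = 45400/(33331 + 1/(-128)) = 45400/(33331 - 1/128) = 45400/(4266367/128) = 45400*(128/4266367) = 5811200/4266367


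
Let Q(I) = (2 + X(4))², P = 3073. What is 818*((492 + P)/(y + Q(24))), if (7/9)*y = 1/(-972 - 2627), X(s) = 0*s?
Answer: 3194220470/4381 ≈ 7.2911e+5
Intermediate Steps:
X(s) = 0
Q(I) = 4 (Q(I) = (2 + 0)² = 2² = 4)
y = -9/25193 (y = 9/(7*(-972 - 2627)) = (9/7)/(-3599) = (9/7)*(-1/3599) = -9/25193 ≈ -0.00035724)
818*((492 + P)/(y + Q(24))) = 818*((492 + 3073)/(-9/25193 + 4)) = 818*(3565/(100763/25193)) = 818*(3565*(25193/100763)) = 818*(3904915/4381) = 3194220470/4381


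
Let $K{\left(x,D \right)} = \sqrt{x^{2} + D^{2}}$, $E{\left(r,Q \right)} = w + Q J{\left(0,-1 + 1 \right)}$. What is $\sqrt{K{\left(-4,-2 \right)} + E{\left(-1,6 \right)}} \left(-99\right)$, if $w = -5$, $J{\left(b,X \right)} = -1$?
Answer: $- 99 i \sqrt{11 - 2 \sqrt{5}} \approx - 252.94 i$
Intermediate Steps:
$E{\left(r,Q \right)} = -5 - Q$ ($E{\left(r,Q \right)} = -5 + Q \left(-1\right) = -5 - Q$)
$K{\left(x,D \right)} = \sqrt{D^{2} + x^{2}}$
$\sqrt{K{\left(-4,-2 \right)} + E{\left(-1,6 \right)}} \left(-99\right) = \sqrt{\sqrt{\left(-2\right)^{2} + \left(-4\right)^{2}} - 11} \left(-99\right) = \sqrt{\sqrt{4 + 16} - 11} \left(-99\right) = \sqrt{\sqrt{20} - 11} \left(-99\right) = \sqrt{2 \sqrt{5} - 11} \left(-99\right) = \sqrt{-11 + 2 \sqrt{5}} \left(-99\right) = - 99 \sqrt{-11 + 2 \sqrt{5}}$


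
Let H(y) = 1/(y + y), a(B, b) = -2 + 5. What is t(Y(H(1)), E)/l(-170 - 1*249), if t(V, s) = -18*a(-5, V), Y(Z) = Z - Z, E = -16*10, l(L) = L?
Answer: 54/419 ≈ 0.12888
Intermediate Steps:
a(B, b) = 3
H(y) = 1/(2*y)
E = -160
Y(Z) = 0
t(V, s) = -54 (t(V, s) = -18*3 = -54)
t(Y(H(1)), E)/l(-170 - 1*249) = -54/(-170 - 1*249) = -54/(-170 - 249) = -54/(-419) = -54*(-1/419) = 54/419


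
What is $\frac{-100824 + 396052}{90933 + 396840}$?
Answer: $\frac{295228}{487773} \approx 0.60526$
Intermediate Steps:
$\frac{-100824 + 396052}{90933 + 396840} = \frac{295228}{487773}$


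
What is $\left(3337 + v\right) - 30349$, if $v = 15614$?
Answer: $-11398$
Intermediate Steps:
$\left(3337 + v\right) - 30349 = \left(3337 + 15614\right) - 30349 = 18951 - 30349 = -11398$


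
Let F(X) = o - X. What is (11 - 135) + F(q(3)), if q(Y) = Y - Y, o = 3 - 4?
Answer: -125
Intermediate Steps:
o = -1
q(Y) = 0
F(X) = -1 - X
(11 - 135) + F(q(3)) = (11 - 135) + (-1 - 1*0) = -124 + (-1 + 0) = -124 - 1 = -125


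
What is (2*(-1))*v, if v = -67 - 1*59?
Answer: 252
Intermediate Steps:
v = -126 (v = -67 - 59 = -126)
(2*(-1))*v = (2*(-1))*(-126) = -2*(-126) = 252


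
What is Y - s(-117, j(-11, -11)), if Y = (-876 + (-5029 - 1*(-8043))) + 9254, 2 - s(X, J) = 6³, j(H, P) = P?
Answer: 11606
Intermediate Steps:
s(X, J) = -214 (s(X, J) = 2 - 1*6³ = 2 - 1*216 = 2 - 216 = -214)
Y = 11392 (Y = (-876 + (-5029 + 8043)) + 9254 = (-876 + 3014) + 9254 = 2138 + 9254 = 11392)
Y - s(-117, j(-11, -11)) = 11392 - 1*(-214) = 11392 + 214 = 11606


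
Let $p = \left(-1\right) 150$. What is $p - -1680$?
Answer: $1530$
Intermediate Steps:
$p = -150$
$p - -1680 = -150 - -1680 = -150 + 1680 = 1530$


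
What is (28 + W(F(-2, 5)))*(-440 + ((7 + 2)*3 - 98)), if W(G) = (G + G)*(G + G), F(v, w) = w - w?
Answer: -14308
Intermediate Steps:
F(v, w) = 0
W(G) = 4*G² (W(G) = (2*G)*(2*G) = 4*G²)
(28 + W(F(-2, 5)))*(-440 + ((7 + 2)*3 - 98)) = (28 + 4*0²)*(-440 + ((7 + 2)*3 - 98)) = (28 + 4*0)*(-440 + (9*3 - 98)) = (28 + 0)*(-440 + (27 - 98)) = 28*(-440 - 71) = 28*(-511) = -14308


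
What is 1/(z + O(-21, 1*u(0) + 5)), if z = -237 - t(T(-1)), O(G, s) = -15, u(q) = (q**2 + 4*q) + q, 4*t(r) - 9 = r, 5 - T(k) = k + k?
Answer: -1/256 ≈ -0.0039063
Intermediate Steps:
T(k) = 5 - 2*k (T(k) = 5 - (k + k) = 5 - 2*k)
t(r) = 9/4 + r/4
u(q) = q**2 + 5*q
z = -241 (z = -237 - (9/4 + (5 - 2*(-1))/4) = -237 - (9/4 + (5 + 2)/4) = -237 - (9/4 + (1/4)*7) = -237 - (9/4 + 7/4) = -237 - 1*4 = -237 - 4 = -241)
1/(z + O(-21, 1*u(0) + 5)) = 1/(-241 - 15) = 1/(-256) = -1/256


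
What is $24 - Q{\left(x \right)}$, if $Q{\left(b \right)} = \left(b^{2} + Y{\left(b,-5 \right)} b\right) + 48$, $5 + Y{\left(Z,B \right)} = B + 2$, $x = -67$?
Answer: $-5049$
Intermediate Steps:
$Y{\left(Z,B \right)} = -3 + B$ ($Y{\left(Z,B \right)} = -5 + \left(B + 2\right) = -5 + \left(2 + B\right) = -3 + B$)
$Q{\left(b \right)} = 48 + b^{2} - 8 b$ ($Q{\left(b \right)} = \left(b^{2} + \left(-3 - 5\right) b\right) + 48 = \left(b^{2} - 8 b\right) + 48 = 48 + b^{2} - 8 b$)
$24 - Q{\left(x \right)} = 24 - \left(48 + \left(-67\right)^{2} - -536\right) = 24 - \left(48 + 4489 + 536\right) = 24 - 5073 = -5049$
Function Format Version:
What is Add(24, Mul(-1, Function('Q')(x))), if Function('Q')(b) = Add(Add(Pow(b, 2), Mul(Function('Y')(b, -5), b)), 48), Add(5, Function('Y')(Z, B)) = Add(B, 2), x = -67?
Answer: -5049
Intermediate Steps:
Function('Y')(Z, B) = Add(-3, B) (Function('Y')(Z, B) = Add(-5, Add(B, 2)) = Add(-5, Add(2, B)) = Add(-3, B))
Function('Q')(b) = Add(48, Pow(b, 2), Mul(-8, b)) (Function('Q')(b) = Add(Add(Pow(b, 2), Mul(Add(-3, -5), b)), 48) = Add(Add(Pow(b, 2), Mul(-8, b)), 48) = Add(48, Pow(b, 2), Mul(-8, b)))
Add(24, Mul(-1, Function('Q')(x))) = Add(24, Mul(-1, Add(48, Pow(-67, 2), Mul(-8, -67)))) = Add(24, Mul(-1, Add(48, 4489, 536))) = Add(24, Mul(-1, 5073)) = Add(24, -5073) = -5049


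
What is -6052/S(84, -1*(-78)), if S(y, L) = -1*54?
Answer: 3026/27 ≈ 112.07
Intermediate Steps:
S(y, L) = -54
-6052/S(84, -1*(-78)) = -6052/(-54) = -6052*(-1/54) = 3026/27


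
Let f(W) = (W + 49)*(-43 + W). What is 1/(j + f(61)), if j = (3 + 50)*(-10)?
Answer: 1/1450 ≈ 0.00068966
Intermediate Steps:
j = -530 (j = 53*(-10) = -530)
f(W) = (-43 + W)*(49 + W) (f(W) = (49 + W)*(-43 + W) = (-43 + W)*(49 + W))
1/(j + f(61)) = 1/(-530 + (-2107 + 61**2 + 6*61)) = 1/(-530 + (-2107 + 3721 + 366)) = 1/(-530 + 1980) = 1/1450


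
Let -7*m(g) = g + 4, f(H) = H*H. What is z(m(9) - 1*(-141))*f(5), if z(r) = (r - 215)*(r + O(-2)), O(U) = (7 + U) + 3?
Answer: -13673250/49 ≈ -2.7905e+5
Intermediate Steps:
f(H) = H²
O(U) = 10 + U
m(g) = -4/7 - g/7 (m(g) = -(g + 4)/7 = -(4 + g)/7 = -4/7 - g/7)
z(r) = (-215 + r)*(8 + r) (z(r) = (r - 215)*(r + (10 - 2)) = (-215 + r)*(r + 8) = (-215 + r)*(8 + r))
z(m(9) - 1*(-141))*f(5) = (-1720 + ((-4/7 - ⅐*9) - 1*(-141))² - 207*((-4/7 - ⅐*9) - 1*(-141)))*5² = (-1720 + ((-4/7 - 9/7) + 141)² - 207*((-4/7 - 9/7) + 141))*25 = (-1720 + (-13/7 + 141)² - 207*(-13/7 + 141))*25 = (-1720 + (974/7)² - 207*974/7)*25 = (-1720 + 948676/49 - 201618/7)*25 = -546930/49*25 = -13673250/49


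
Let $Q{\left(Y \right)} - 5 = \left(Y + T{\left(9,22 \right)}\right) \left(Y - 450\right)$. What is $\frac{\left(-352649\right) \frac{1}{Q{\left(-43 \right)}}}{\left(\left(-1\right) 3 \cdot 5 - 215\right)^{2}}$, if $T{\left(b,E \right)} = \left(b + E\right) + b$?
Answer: $- \frac{352649}{78503600} \approx -0.0044921$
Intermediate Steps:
$T{\left(b,E \right)} = E + 2 b$ ($T{\left(b,E \right)} = \left(E + b\right) + b = E + 2 b$)
$Q{\left(Y \right)} = 5 + \left(-450 + Y\right) \left(40 + Y\right)$ ($Q{\left(Y \right)} = 5 + \left(Y + \left(22 + 2 \cdot 9\right)\right) \left(Y - 450\right) = 5 + \left(Y + \left(22 + 18\right)\right) \left(-450 + Y\right) = 5 + \left(Y + 40\right) \left(-450 + Y\right) = 5 + \left(40 + Y\right) \left(-450 + Y\right) = 5 + \left(-450 + Y\right) \left(40 + Y\right)$)
$\frac{\left(-352649\right) \frac{1}{Q{\left(-43 \right)}}}{\left(\left(-1\right) 3 \cdot 5 - 215\right)^{2}} = \frac{\left(-352649\right) \frac{1}{-17995 + \left(-43\right)^{2} - -17630}}{\left(\left(-1\right) 3 \cdot 5 - 215\right)^{2}} = \frac{\left(-352649\right) \frac{1}{-17995 + 1849 + 17630}}{\left(\left(-3\right) 5 - 215\right)^{2}} = \frac{\left(-352649\right) \frac{1}{1484}}{\left(-15 - 215\right)^{2}} = \frac{\left(-352649\right) \frac{1}{1484}}{\left(-230\right)^{2}} = - \frac{352649}{1484 \cdot 52900} = \left(- \frac{352649}{1484}\right) \frac{1}{52900} = - \frac{352649}{78503600}$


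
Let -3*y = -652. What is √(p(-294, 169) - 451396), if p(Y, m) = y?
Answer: 8*I*√63447/3 ≈ 671.7*I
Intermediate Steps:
y = 652/3 (y = -⅓*(-652) = 652/3 ≈ 217.33)
p(Y, m) = 652/3
√(p(-294, 169) - 451396) = √(652/3 - 451396) = √(-1353536/3) = 8*I*√63447/3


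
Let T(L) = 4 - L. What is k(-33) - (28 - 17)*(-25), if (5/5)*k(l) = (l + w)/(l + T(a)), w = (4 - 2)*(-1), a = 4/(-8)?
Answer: 15745/57 ≈ 276.23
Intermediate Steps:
a = -½ (a = 4*(-⅛) = -½ ≈ -0.50000)
w = -2 (w = 2*(-1) = -2)
k(l) = (-2 + l)/(9/2 + l) (k(l) = (l - 2)/(l + (4 - 1*(-½))) = (-2 + l)/(l + (4 + ½)) = (-2 + l)/(l + 9/2) = (-2 + l)/(9/2 + l))
k(-33) - (28 - 17)*(-25) = 2*(-2 - 33)/(9 + 2*(-33)) - (28 - 17)*(-25) = 2*(-35)/(9 - 66) - 11*(-25) = 2*(-35)/(-57) - 1*(-275) = 2*(-1/57)*(-35) + 275 = 70/57 + 275 = 15745/57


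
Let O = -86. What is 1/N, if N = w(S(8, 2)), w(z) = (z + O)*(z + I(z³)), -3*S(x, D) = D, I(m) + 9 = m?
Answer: 81/69940 ≈ 0.0011581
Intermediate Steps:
I(m) = -9 + m
S(x, D) = -D/3
w(z) = (-86 + z)*(-9 + z + z³) (w(z) = (z - 86)*(z + (-9 + z³)) = (-86 + z)*(-9 + z + z³))
N = 69940/81 (N = 774 + (-⅓*2)² + (-⅓*2)⁴ - (-95)*2/3 - 86*(-⅓*2)³ = 774 + (-⅔)² + (-⅔)⁴ - 95*(-⅔) - 86*(-⅔)³ = 774 + 4/9 + 16/81 + 190/3 - 86*(-8/27) = 774 + 4/9 + 16/81 + 190/3 + 688/27 = 69940/81 ≈ 863.46)
1/N = 1/(69940/81) = 81/69940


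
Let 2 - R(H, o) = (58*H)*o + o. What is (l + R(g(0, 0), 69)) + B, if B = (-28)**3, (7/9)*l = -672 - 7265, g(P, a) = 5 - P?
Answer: -365636/7 ≈ -52234.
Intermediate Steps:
R(H, o) = 2 - o - 58*H*o (R(H, o) = 2 - ((58*H)*o + o) = 2 - (58*H*o + o) = 2 - (o + 58*H*o) = 2 + (-o - 58*H*o) = 2 - o - 58*H*o)
l = -71433/7 (l = 9*(-672 - 7265)/7 = (9/7)*(-7937) = -71433/7 ≈ -10205.)
B = -21952
(l + R(g(0, 0), 69)) + B = (-71433/7 + (2 - 1*69 - 58*(5 - 1*0)*69)) - 21952 = (-71433/7 + (2 - 69 - 58*(5 + 0)*69)) - 21952 = (-71433/7 + (2 - 69 - 58*5*69)) - 21952 = (-71433/7 + (2 - 69 - 20010)) - 21952 = (-71433/7 - 20077) - 21952 = -211972/7 - 21952 = -365636/7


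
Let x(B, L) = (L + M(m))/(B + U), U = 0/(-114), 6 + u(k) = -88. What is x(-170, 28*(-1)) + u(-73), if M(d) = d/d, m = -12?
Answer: -15953/170 ≈ -93.841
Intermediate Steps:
u(k) = -94 (u(k) = -6 - 88 = -94)
M(d) = 1
U = 0 (U = 0*(-1/114) = 0)
x(B, L) = (1 + L)/B (x(B, L) = (L + 1)/(B + 0) = (1 + L)/B)
x(-170, 28*(-1)) + u(-73) = (1 + 28*(-1))/(-170) - 94 = -(1 - 28)/170 - 94 = -1/170*(-27) - 94 = 27/170 - 94 = -15953/170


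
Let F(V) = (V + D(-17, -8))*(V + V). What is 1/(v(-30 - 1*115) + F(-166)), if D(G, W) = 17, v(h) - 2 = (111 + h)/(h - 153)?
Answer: 149/7371047 ≈ 2.0214e-5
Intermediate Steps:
v(h) = 2 + (111 + h)/(-153 + h) (v(h) = 2 + (111 + h)/(h - 153) = 2 + (111 + h)/(-153 + h))
F(V) = 2*V*(17 + V) (F(V) = (V + 17)*(V + V) = (17 + V)*(2*V) = 2*V*(17 + V))
1/(v(-30 - 1*115) + F(-166)) = 1/(3*(-65 + (-30 - 1*115))/(-153 + (-30 - 1*115)) + 2*(-166)*(17 - 166)) = 1/(3*(-65 + (-30 - 115))/(-153 + (-30 - 115)) + 2*(-166)*(-149)) = 1/(3*(-65 - 145)/(-153 - 145) + 49468) = 1/(3*(-210)/(-298) + 49468) = 1/(3*(-1/298)*(-210) + 49468) = 1/(315/149 + 49468) = 1/(7371047/149) = 149/7371047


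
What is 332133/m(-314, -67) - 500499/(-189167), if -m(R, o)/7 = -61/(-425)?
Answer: -26701942651602/80774309 ≈ -3.3057e+5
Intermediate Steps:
m(R, o) = -427/425 (m(R, o) = -(-427)/(-425) = -(-427)*(-1)/425 = -7*61/425 = -427/425)
332133/m(-314, -67) - 500499/(-189167) = 332133/(-427/425) - 500499/(-189167) = 332133*(-425/427) - 500499*(-1/189167) = -141156525/427 + 500499/189167 = -26701942651602/80774309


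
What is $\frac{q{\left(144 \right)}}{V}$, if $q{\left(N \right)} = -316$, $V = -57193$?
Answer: $\frac{316}{57193} \approx 0.0055251$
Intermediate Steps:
$\frac{q{\left(144 \right)}}{V} = - \frac{316}{-57193} = \left(-316\right) \left(- \frac{1}{57193}\right) = \frac{316}{57193}$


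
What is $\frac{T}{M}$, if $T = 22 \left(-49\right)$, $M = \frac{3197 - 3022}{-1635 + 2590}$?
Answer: $- \frac{29414}{5} \approx -5882.8$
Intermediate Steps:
$M = \frac{35}{191}$ ($M = \frac{175}{955} = 175 \cdot \frac{1}{955} = \frac{35}{191} \approx 0.18325$)
$T = -1078$
$\frac{T}{M} = - \frac{1078}{\frac{35}{191}} = \left(-1078\right) \frac{191}{35} = - \frac{29414}{5}$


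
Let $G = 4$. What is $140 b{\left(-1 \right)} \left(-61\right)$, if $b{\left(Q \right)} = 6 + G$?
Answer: $-85400$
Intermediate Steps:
$b{\left(Q \right)} = 10$ ($b{\left(Q \right)} = 6 + 4 = 10$)
$140 b{\left(-1 \right)} \left(-61\right) = 140 \cdot 10 \left(-61\right) = 1400 \left(-61\right) = -85400$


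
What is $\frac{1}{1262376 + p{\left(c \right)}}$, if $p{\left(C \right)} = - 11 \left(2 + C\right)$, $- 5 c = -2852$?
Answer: $\frac{5}{6280398} \approx 7.9613 \cdot 10^{-7}$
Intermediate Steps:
$c = \frac{2852}{5}$ ($c = \left(- \frac{1}{5}\right) \left(-2852\right) = \frac{2852}{5} \approx 570.4$)
$p{\left(C \right)} = -22 - 11 C$
$\frac{1}{1262376 + p{\left(c \right)}} = \frac{1}{1262376 - \frac{31482}{5}} = \frac{1}{\frac{6280398}{5}} = \frac{5}{6280398}$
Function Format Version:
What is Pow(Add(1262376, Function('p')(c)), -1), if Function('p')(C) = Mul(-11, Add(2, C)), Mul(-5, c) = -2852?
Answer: Rational(5, 6280398) ≈ 7.9613e-7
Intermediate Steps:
c = Rational(2852, 5) (c = Mul(Rational(-1, 5), -2852) = Rational(2852, 5) ≈ 570.40)
Function('p')(C) = Add(-22, Mul(-11, C))
Pow(Add(1262376, Function('p')(c)), -1) = Pow(Add(1262376, Add(-22, Mul(-11, Rational(2852, 5)))), -1) = Pow(Add(1262376, Add(-22, Rational(-31372, 5))), -1) = Pow(Add(1262376, Rational(-31482, 5)), -1) = Pow(Rational(6280398, 5), -1) = Rational(5, 6280398)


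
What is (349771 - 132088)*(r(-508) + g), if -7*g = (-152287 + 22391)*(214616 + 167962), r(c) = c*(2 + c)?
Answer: 1545460709984856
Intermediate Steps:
g = 7099335984 (g = -(-152287 + 22391)*(214616 + 167962)/7 = -(-129896)*382578/7 = -⅐*(-49695351888) = 7099335984)
(349771 - 132088)*(r(-508) + g) = (349771 - 132088)*(-508*(2 - 508) + 7099335984) = 217683*(-508*(-506) + 7099335984) = 217683*(257048 + 7099335984) = 217683*7099593032 = 1545460709984856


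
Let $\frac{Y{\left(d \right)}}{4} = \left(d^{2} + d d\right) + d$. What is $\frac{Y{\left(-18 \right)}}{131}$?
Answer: $\frac{2520}{131} \approx 19.237$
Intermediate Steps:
$Y{\left(d \right)} = 4 d + 8 d^{2}$ ($Y{\left(d \right)} = 4 \left(\left(d^{2} + d d\right) + d\right) = 4 \left(\left(d^{2} + d^{2}\right) + d\right) = 4 \left(2 d^{2} + d\right) = 4 \left(d + 2 d^{2}\right) = 4 d + 8 d^{2}$)
$\frac{Y{\left(-18 \right)}}{131} = \frac{4 \left(-18\right) \left(1 + 2 \left(-18\right)\right)}{131} = 4 \left(-18\right) \left(1 - 36\right) \frac{1}{131} = 4 \left(-18\right) \left(-35\right) \frac{1}{131} = 2520 \cdot \frac{1}{131} = \frac{2520}{131}$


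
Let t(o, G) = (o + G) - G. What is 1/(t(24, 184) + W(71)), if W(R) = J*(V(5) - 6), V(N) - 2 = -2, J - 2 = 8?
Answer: -1/36 ≈ -0.027778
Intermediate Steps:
J = 10 (J = 2 + 8 = 10)
V(N) = 0 (V(N) = 2 - 2 = 0)
t(o, G) = o (t(o, G) = (G + o) - G = o)
W(R) = -60 (W(R) = 10*(0 - 6) = 10*(-6) = -60)
1/(t(24, 184) + W(71)) = 1/(24 - 60) = 1/(-36) = -1/36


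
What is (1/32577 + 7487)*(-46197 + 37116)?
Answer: -738297408000/10859 ≈ -6.7990e+7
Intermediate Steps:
(1/32577 + 7487)*(-46197 + 37116) = (1/32577 + 7487)*(-9081) = (243904000/32577)*(-9081) = -738297408000/10859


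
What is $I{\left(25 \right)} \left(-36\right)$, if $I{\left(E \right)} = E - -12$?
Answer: $-1332$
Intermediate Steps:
$I{\left(E \right)} = 12 + E$ ($I{\left(E \right)} = E + 12 = 12 + E$)
$I{\left(25 \right)} \left(-36\right) = \left(12 + 25\right) \left(-36\right) = 37 \left(-36\right) = -1332$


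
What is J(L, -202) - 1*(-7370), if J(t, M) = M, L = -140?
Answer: 7168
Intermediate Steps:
J(L, -202) - 1*(-7370) = -202 - 1*(-7370) = -202 + 7370 = 7168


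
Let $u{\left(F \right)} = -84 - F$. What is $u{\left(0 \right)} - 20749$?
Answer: $-20833$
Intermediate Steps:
$u{\left(0 \right)} - 20749 = \left(-84 - 0\right) - 20749 = \left(-84 + 0\right) - 20749 = -84 - 20749 = -20833$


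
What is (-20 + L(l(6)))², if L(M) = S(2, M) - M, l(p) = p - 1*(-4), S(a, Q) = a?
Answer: 784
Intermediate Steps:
l(p) = 4 + p (l(p) = p + 4 = 4 + p)
L(M) = 2 - M
(-20 + L(l(6)))² = (-20 + (2 - (4 + 6)))² = (-20 + (2 - 1*10))² = (-20 + (2 - 10))² = (-20 - 8)² = (-28)² = 784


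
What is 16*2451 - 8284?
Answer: 30932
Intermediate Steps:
16*2451 - 8284 = 39216 - 8284 = 30932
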